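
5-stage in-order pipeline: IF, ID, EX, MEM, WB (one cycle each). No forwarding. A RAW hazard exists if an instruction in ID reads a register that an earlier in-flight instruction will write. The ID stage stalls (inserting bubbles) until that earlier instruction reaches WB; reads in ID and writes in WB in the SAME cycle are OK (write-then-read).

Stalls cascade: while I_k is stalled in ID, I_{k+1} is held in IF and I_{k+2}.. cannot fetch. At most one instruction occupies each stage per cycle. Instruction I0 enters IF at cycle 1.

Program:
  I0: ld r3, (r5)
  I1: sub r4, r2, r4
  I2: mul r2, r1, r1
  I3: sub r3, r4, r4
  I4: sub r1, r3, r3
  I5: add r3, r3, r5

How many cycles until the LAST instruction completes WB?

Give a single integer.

Answer: 13

Derivation:
I0 ld r3 <- r5: IF@1 ID@2 stall=0 (-) EX@3 MEM@4 WB@5
I1 sub r4 <- r2,r4: IF@2 ID@3 stall=0 (-) EX@4 MEM@5 WB@6
I2 mul r2 <- r1,r1: IF@3 ID@4 stall=0 (-) EX@5 MEM@6 WB@7
I3 sub r3 <- r4,r4: IF@4 ID@5 stall=1 (RAW on I1.r4 (WB@6)) EX@7 MEM@8 WB@9
I4 sub r1 <- r3,r3: IF@5 ID@7 stall=2 (RAW on I3.r3 (WB@9)) EX@10 MEM@11 WB@12
I5 add r3 <- r3,r5: IF@7 ID@10 stall=0 (-) EX@11 MEM@12 WB@13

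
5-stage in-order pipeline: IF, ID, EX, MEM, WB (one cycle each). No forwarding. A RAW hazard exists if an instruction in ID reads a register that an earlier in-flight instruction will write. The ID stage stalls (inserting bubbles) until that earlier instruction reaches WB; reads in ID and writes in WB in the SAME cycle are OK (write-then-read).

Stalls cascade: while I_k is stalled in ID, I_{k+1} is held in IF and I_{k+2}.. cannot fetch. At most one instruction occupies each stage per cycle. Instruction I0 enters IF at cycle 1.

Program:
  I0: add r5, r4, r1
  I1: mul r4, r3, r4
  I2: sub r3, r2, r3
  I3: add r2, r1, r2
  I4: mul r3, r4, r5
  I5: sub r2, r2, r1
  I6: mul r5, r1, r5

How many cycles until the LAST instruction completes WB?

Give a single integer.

Answer: 12

Derivation:
I0 add r5 <- r4,r1: IF@1 ID@2 stall=0 (-) EX@3 MEM@4 WB@5
I1 mul r4 <- r3,r4: IF@2 ID@3 stall=0 (-) EX@4 MEM@5 WB@6
I2 sub r3 <- r2,r3: IF@3 ID@4 stall=0 (-) EX@5 MEM@6 WB@7
I3 add r2 <- r1,r2: IF@4 ID@5 stall=0 (-) EX@6 MEM@7 WB@8
I4 mul r3 <- r4,r5: IF@5 ID@6 stall=0 (-) EX@7 MEM@8 WB@9
I5 sub r2 <- r2,r1: IF@6 ID@7 stall=1 (RAW on I3.r2 (WB@8)) EX@9 MEM@10 WB@11
I6 mul r5 <- r1,r5: IF@7 ID@9 stall=0 (-) EX@10 MEM@11 WB@12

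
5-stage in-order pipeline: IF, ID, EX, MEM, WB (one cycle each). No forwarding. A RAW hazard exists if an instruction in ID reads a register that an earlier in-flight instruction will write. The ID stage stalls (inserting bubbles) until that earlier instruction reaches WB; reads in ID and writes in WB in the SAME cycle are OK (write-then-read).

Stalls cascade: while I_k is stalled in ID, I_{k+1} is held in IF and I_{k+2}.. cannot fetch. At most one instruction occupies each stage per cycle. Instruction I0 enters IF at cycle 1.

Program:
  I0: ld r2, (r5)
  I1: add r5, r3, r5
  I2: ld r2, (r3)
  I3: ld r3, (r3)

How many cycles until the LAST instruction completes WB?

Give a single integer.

I0 ld r2 <- r5: IF@1 ID@2 stall=0 (-) EX@3 MEM@4 WB@5
I1 add r5 <- r3,r5: IF@2 ID@3 stall=0 (-) EX@4 MEM@5 WB@6
I2 ld r2 <- r3: IF@3 ID@4 stall=0 (-) EX@5 MEM@6 WB@7
I3 ld r3 <- r3: IF@4 ID@5 stall=0 (-) EX@6 MEM@7 WB@8

Answer: 8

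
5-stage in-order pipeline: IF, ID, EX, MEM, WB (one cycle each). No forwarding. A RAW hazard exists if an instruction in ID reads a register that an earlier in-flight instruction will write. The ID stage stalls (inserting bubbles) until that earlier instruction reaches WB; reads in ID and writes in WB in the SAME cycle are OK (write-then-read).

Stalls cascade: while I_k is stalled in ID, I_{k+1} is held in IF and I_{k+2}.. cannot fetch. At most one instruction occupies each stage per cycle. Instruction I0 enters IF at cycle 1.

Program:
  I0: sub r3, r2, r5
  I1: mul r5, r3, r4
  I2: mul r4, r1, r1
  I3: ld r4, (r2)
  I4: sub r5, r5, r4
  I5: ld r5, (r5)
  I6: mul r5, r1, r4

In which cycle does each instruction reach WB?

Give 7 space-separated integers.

Answer: 5 8 9 10 13 16 17

Derivation:
I0 sub r3 <- r2,r5: IF@1 ID@2 stall=0 (-) EX@3 MEM@4 WB@5
I1 mul r5 <- r3,r4: IF@2 ID@3 stall=2 (RAW on I0.r3 (WB@5)) EX@6 MEM@7 WB@8
I2 mul r4 <- r1,r1: IF@3 ID@6 stall=0 (-) EX@7 MEM@8 WB@9
I3 ld r4 <- r2: IF@6 ID@7 stall=0 (-) EX@8 MEM@9 WB@10
I4 sub r5 <- r5,r4: IF@7 ID@8 stall=2 (RAW on I3.r4 (WB@10)) EX@11 MEM@12 WB@13
I5 ld r5 <- r5: IF@8 ID@11 stall=2 (RAW on I4.r5 (WB@13)) EX@14 MEM@15 WB@16
I6 mul r5 <- r1,r4: IF@11 ID@14 stall=0 (-) EX@15 MEM@16 WB@17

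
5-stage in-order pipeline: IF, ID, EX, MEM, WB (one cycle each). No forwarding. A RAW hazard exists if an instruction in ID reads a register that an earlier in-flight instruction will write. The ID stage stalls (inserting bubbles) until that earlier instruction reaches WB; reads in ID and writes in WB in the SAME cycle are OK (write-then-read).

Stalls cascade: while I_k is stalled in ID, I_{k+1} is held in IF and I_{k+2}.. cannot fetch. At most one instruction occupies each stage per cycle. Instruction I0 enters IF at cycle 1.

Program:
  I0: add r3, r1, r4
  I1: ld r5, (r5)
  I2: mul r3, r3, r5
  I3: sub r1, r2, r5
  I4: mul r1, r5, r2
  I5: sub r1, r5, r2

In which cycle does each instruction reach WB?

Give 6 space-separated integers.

I0 add r3 <- r1,r4: IF@1 ID@2 stall=0 (-) EX@3 MEM@4 WB@5
I1 ld r5 <- r5: IF@2 ID@3 stall=0 (-) EX@4 MEM@5 WB@6
I2 mul r3 <- r3,r5: IF@3 ID@4 stall=2 (RAW on I1.r5 (WB@6)) EX@7 MEM@8 WB@9
I3 sub r1 <- r2,r5: IF@4 ID@7 stall=0 (-) EX@8 MEM@9 WB@10
I4 mul r1 <- r5,r2: IF@7 ID@8 stall=0 (-) EX@9 MEM@10 WB@11
I5 sub r1 <- r5,r2: IF@8 ID@9 stall=0 (-) EX@10 MEM@11 WB@12

Answer: 5 6 9 10 11 12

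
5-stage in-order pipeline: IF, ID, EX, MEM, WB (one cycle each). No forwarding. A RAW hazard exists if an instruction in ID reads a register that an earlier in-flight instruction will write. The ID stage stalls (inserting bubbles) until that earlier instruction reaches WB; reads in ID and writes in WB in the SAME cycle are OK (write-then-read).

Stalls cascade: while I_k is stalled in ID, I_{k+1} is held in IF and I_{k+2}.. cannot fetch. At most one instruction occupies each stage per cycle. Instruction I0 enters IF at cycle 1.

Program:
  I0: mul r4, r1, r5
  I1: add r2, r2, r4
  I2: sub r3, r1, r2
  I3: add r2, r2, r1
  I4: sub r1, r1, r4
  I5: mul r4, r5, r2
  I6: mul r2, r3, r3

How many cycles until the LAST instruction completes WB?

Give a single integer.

I0 mul r4 <- r1,r5: IF@1 ID@2 stall=0 (-) EX@3 MEM@4 WB@5
I1 add r2 <- r2,r4: IF@2 ID@3 stall=2 (RAW on I0.r4 (WB@5)) EX@6 MEM@7 WB@8
I2 sub r3 <- r1,r2: IF@3 ID@6 stall=2 (RAW on I1.r2 (WB@8)) EX@9 MEM@10 WB@11
I3 add r2 <- r2,r1: IF@6 ID@9 stall=0 (-) EX@10 MEM@11 WB@12
I4 sub r1 <- r1,r4: IF@9 ID@10 stall=0 (-) EX@11 MEM@12 WB@13
I5 mul r4 <- r5,r2: IF@10 ID@11 stall=1 (RAW on I3.r2 (WB@12)) EX@13 MEM@14 WB@15
I6 mul r2 <- r3,r3: IF@11 ID@13 stall=0 (-) EX@14 MEM@15 WB@16

Answer: 16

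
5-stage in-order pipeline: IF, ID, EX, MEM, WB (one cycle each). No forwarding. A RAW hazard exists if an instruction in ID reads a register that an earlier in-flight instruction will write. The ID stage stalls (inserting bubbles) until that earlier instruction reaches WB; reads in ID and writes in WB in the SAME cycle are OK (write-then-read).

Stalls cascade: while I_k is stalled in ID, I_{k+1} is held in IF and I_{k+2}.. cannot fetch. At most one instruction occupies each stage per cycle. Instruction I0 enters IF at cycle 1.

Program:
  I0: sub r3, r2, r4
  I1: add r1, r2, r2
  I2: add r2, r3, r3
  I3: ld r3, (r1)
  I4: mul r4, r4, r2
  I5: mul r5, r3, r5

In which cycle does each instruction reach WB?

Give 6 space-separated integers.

I0 sub r3 <- r2,r4: IF@1 ID@2 stall=0 (-) EX@3 MEM@4 WB@5
I1 add r1 <- r2,r2: IF@2 ID@3 stall=0 (-) EX@4 MEM@5 WB@6
I2 add r2 <- r3,r3: IF@3 ID@4 stall=1 (RAW on I0.r3 (WB@5)) EX@6 MEM@7 WB@8
I3 ld r3 <- r1: IF@4 ID@6 stall=0 (-) EX@7 MEM@8 WB@9
I4 mul r4 <- r4,r2: IF@6 ID@7 stall=1 (RAW on I2.r2 (WB@8)) EX@9 MEM@10 WB@11
I5 mul r5 <- r3,r5: IF@7 ID@9 stall=0 (-) EX@10 MEM@11 WB@12

Answer: 5 6 8 9 11 12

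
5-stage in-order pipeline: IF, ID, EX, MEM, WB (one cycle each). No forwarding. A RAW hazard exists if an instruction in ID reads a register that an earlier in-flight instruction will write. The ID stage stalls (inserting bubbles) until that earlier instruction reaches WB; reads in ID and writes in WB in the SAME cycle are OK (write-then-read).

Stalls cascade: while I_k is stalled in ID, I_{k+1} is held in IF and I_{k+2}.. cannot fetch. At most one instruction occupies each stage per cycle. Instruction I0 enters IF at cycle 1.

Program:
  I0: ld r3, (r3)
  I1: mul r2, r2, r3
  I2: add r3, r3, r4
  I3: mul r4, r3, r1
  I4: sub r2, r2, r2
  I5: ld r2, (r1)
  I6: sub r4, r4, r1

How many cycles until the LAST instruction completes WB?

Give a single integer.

I0 ld r3 <- r3: IF@1 ID@2 stall=0 (-) EX@3 MEM@4 WB@5
I1 mul r2 <- r2,r3: IF@2 ID@3 stall=2 (RAW on I0.r3 (WB@5)) EX@6 MEM@7 WB@8
I2 add r3 <- r3,r4: IF@3 ID@6 stall=0 (-) EX@7 MEM@8 WB@9
I3 mul r4 <- r3,r1: IF@6 ID@7 stall=2 (RAW on I2.r3 (WB@9)) EX@10 MEM@11 WB@12
I4 sub r2 <- r2,r2: IF@7 ID@10 stall=0 (-) EX@11 MEM@12 WB@13
I5 ld r2 <- r1: IF@10 ID@11 stall=0 (-) EX@12 MEM@13 WB@14
I6 sub r4 <- r4,r1: IF@11 ID@12 stall=0 (-) EX@13 MEM@14 WB@15

Answer: 15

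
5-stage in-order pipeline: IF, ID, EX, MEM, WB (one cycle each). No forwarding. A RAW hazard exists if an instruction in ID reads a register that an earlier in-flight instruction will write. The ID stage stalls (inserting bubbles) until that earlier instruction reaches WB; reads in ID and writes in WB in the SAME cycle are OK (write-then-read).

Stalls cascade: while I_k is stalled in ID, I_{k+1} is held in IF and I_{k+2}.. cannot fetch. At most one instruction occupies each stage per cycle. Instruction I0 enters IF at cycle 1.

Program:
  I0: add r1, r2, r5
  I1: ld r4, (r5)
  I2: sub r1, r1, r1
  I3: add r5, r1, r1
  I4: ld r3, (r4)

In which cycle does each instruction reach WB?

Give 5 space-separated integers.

I0 add r1 <- r2,r5: IF@1 ID@2 stall=0 (-) EX@3 MEM@4 WB@5
I1 ld r4 <- r5: IF@2 ID@3 stall=0 (-) EX@4 MEM@5 WB@6
I2 sub r1 <- r1,r1: IF@3 ID@4 stall=1 (RAW on I0.r1 (WB@5)) EX@6 MEM@7 WB@8
I3 add r5 <- r1,r1: IF@4 ID@6 stall=2 (RAW on I2.r1 (WB@8)) EX@9 MEM@10 WB@11
I4 ld r3 <- r4: IF@6 ID@9 stall=0 (-) EX@10 MEM@11 WB@12

Answer: 5 6 8 11 12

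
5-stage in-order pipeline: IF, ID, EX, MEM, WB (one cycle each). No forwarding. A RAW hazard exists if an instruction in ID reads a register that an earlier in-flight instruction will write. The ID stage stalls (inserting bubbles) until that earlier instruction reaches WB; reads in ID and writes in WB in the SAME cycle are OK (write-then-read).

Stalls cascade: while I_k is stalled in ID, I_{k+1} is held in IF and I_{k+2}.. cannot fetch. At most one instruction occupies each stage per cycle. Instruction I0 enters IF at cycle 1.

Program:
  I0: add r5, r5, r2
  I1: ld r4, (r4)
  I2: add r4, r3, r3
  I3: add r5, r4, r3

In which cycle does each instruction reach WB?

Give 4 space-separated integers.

I0 add r5 <- r5,r2: IF@1 ID@2 stall=0 (-) EX@3 MEM@4 WB@5
I1 ld r4 <- r4: IF@2 ID@3 stall=0 (-) EX@4 MEM@5 WB@6
I2 add r4 <- r3,r3: IF@3 ID@4 stall=0 (-) EX@5 MEM@6 WB@7
I3 add r5 <- r4,r3: IF@4 ID@5 stall=2 (RAW on I2.r4 (WB@7)) EX@8 MEM@9 WB@10

Answer: 5 6 7 10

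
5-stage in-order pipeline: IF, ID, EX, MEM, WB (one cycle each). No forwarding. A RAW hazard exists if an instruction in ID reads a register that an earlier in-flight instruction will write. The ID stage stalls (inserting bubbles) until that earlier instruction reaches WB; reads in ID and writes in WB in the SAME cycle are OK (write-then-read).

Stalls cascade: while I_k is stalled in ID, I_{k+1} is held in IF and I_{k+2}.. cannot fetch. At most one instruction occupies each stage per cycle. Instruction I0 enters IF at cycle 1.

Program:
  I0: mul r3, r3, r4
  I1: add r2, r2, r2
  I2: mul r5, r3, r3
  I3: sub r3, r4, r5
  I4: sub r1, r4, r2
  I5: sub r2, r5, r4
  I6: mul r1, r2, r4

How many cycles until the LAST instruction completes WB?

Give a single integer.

Answer: 16

Derivation:
I0 mul r3 <- r3,r4: IF@1 ID@2 stall=0 (-) EX@3 MEM@4 WB@5
I1 add r2 <- r2,r2: IF@2 ID@3 stall=0 (-) EX@4 MEM@5 WB@6
I2 mul r5 <- r3,r3: IF@3 ID@4 stall=1 (RAW on I0.r3 (WB@5)) EX@6 MEM@7 WB@8
I3 sub r3 <- r4,r5: IF@4 ID@6 stall=2 (RAW on I2.r5 (WB@8)) EX@9 MEM@10 WB@11
I4 sub r1 <- r4,r2: IF@6 ID@9 stall=0 (-) EX@10 MEM@11 WB@12
I5 sub r2 <- r5,r4: IF@9 ID@10 stall=0 (-) EX@11 MEM@12 WB@13
I6 mul r1 <- r2,r4: IF@10 ID@11 stall=2 (RAW on I5.r2 (WB@13)) EX@14 MEM@15 WB@16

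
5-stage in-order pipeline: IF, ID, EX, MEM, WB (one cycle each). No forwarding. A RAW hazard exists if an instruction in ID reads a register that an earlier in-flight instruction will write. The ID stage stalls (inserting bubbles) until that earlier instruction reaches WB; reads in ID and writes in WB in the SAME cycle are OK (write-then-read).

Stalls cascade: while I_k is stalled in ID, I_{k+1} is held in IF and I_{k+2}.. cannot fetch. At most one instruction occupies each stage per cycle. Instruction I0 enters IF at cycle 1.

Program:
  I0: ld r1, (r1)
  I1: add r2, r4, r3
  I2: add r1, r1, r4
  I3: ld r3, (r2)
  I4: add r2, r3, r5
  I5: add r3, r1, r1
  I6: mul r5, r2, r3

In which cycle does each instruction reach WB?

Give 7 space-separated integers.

Answer: 5 6 8 9 12 13 16

Derivation:
I0 ld r1 <- r1: IF@1 ID@2 stall=0 (-) EX@3 MEM@4 WB@5
I1 add r2 <- r4,r3: IF@2 ID@3 stall=0 (-) EX@4 MEM@5 WB@6
I2 add r1 <- r1,r4: IF@3 ID@4 stall=1 (RAW on I0.r1 (WB@5)) EX@6 MEM@7 WB@8
I3 ld r3 <- r2: IF@4 ID@6 stall=0 (-) EX@7 MEM@8 WB@9
I4 add r2 <- r3,r5: IF@6 ID@7 stall=2 (RAW on I3.r3 (WB@9)) EX@10 MEM@11 WB@12
I5 add r3 <- r1,r1: IF@7 ID@10 stall=0 (-) EX@11 MEM@12 WB@13
I6 mul r5 <- r2,r3: IF@10 ID@11 stall=2 (RAW on I5.r3 (WB@13)) EX@14 MEM@15 WB@16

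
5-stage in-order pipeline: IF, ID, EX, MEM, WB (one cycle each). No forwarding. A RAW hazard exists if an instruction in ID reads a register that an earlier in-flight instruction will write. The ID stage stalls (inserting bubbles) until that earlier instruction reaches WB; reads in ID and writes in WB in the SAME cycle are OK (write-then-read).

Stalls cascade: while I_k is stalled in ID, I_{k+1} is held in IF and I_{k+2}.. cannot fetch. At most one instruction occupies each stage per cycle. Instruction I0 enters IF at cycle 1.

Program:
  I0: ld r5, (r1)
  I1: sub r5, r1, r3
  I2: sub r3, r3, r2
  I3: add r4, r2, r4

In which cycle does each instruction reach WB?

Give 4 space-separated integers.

I0 ld r5 <- r1: IF@1 ID@2 stall=0 (-) EX@3 MEM@4 WB@5
I1 sub r5 <- r1,r3: IF@2 ID@3 stall=0 (-) EX@4 MEM@5 WB@6
I2 sub r3 <- r3,r2: IF@3 ID@4 stall=0 (-) EX@5 MEM@6 WB@7
I3 add r4 <- r2,r4: IF@4 ID@5 stall=0 (-) EX@6 MEM@7 WB@8

Answer: 5 6 7 8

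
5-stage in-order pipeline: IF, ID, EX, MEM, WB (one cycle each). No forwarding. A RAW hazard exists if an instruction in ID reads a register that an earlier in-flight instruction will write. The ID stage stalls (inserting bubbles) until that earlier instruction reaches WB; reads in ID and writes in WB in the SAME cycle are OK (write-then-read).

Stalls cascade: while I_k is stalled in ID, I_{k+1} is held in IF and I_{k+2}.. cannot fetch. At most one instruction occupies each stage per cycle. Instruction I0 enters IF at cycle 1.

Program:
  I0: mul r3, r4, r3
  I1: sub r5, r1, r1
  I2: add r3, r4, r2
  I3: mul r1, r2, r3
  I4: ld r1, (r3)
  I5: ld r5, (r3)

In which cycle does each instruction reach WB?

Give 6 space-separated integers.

Answer: 5 6 7 10 11 12

Derivation:
I0 mul r3 <- r4,r3: IF@1 ID@2 stall=0 (-) EX@3 MEM@4 WB@5
I1 sub r5 <- r1,r1: IF@2 ID@3 stall=0 (-) EX@4 MEM@5 WB@6
I2 add r3 <- r4,r2: IF@3 ID@4 stall=0 (-) EX@5 MEM@6 WB@7
I3 mul r1 <- r2,r3: IF@4 ID@5 stall=2 (RAW on I2.r3 (WB@7)) EX@8 MEM@9 WB@10
I4 ld r1 <- r3: IF@5 ID@8 stall=0 (-) EX@9 MEM@10 WB@11
I5 ld r5 <- r3: IF@8 ID@9 stall=0 (-) EX@10 MEM@11 WB@12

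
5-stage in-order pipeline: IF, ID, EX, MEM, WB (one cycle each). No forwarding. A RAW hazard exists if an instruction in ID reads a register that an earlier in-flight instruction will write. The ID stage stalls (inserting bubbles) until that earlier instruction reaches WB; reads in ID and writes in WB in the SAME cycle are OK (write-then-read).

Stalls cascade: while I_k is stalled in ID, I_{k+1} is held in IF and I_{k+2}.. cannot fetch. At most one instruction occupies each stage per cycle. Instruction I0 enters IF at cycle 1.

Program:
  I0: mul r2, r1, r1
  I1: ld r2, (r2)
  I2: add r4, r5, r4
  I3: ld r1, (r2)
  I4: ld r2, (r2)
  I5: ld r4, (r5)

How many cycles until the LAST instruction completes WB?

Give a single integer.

Answer: 13

Derivation:
I0 mul r2 <- r1,r1: IF@1 ID@2 stall=0 (-) EX@3 MEM@4 WB@5
I1 ld r2 <- r2: IF@2 ID@3 stall=2 (RAW on I0.r2 (WB@5)) EX@6 MEM@7 WB@8
I2 add r4 <- r5,r4: IF@3 ID@6 stall=0 (-) EX@7 MEM@8 WB@9
I3 ld r1 <- r2: IF@6 ID@7 stall=1 (RAW on I1.r2 (WB@8)) EX@9 MEM@10 WB@11
I4 ld r2 <- r2: IF@7 ID@9 stall=0 (-) EX@10 MEM@11 WB@12
I5 ld r4 <- r5: IF@9 ID@10 stall=0 (-) EX@11 MEM@12 WB@13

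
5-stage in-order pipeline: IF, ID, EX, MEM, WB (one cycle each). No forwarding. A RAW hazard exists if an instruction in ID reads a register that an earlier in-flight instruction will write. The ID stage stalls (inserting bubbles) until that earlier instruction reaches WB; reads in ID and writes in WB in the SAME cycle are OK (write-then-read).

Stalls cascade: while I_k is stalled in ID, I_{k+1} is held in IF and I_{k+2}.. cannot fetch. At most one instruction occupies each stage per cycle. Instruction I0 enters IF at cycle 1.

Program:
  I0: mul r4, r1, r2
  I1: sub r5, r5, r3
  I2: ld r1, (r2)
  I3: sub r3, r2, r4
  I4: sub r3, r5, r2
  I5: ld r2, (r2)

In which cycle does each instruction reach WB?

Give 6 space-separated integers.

Answer: 5 6 7 8 9 10

Derivation:
I0 mul r4 <- r1,r2: IF@1 ID@2 stall=0 (-) EX@3 MEM@4 WB@5
I1 sub r5 <- r5,r3: IF@2 ID@3 stall=0 (-) EX@4 MEM@5 WB@6
I2 ld r1 <- r2: IF@3 ID@4 stall=0 (-) EX@5 MEM@6 WB@7
I3 sub r3 <- r2,r4: IF@4 ID@5 stall=0 (-) EX@6 MEM@7 WB@8
I4 sub r3 <- r5,r2: IF@5 ID@6 stall=0 (-) EX@7 MEM@8 WB@9
I5 ld r2 <- r2: IF@6 ID@7 stall=0 (-) EX@8 MEM@9 WB@10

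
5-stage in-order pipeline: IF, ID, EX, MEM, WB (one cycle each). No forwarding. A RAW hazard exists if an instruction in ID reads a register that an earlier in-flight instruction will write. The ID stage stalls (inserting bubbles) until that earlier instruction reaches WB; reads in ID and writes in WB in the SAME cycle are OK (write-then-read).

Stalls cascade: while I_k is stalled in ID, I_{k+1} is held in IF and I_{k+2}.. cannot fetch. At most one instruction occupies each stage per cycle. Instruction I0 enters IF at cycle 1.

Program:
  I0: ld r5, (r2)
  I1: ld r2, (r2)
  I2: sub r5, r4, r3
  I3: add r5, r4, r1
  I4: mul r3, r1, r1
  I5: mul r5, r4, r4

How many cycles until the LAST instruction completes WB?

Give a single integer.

Answer: 10

Derivation:
I0 ld r5 <- r2: IF@1 ID@2 stall=0 (-) EX@3 MEM@4 WB@5
I1 ld r2 <- r2: IF@2 ID@3 stall=0 (-) EX@4 MEM@5 WB@6
I2 sub r5 <- r4,r3: IF@3 ID@4 stall=0 (-) EX@5 MEM@6 WB@7
I3 add r5 <- r4,r1: IF@4 ID@5 stall=0 (-) EX@6 MEM@7 WB@8
I4 mul r3 <- r1,r1: IF@5 ID@6 stall=0 (-) EX@7 MEM@8 WB@9
I5 mul r5 <- r4,r4: IF@6 ID@7 stall=0 (-) EX@8 MEM@9 WB@10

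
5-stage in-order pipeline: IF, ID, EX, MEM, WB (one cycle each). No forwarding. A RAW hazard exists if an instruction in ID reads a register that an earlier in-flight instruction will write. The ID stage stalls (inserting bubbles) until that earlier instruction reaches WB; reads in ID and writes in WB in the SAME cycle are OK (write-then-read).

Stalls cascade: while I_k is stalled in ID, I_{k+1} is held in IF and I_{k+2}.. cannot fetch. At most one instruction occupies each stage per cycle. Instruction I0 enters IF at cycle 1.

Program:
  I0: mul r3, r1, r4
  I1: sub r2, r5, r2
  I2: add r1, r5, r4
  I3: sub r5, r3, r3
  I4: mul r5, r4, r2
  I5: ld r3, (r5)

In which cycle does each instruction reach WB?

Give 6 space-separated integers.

I0 mul r3 <- r1,r4: IF@1 ID@2 stall=0 (-) EX@3 MEM@4 WB@5
I1 sub r2 <- r5,r2: IF@2 ID@3 stall=0 (-) EX@4 MEM@5 WB@6
I2 add r1 <- r5,r4: IF@3 ID@4 stall=0 (-) EX@5 MEM@6 WB@7
I3 sub r5 <- r3,r3: IF@4 ID@5 stall=0 (-) EX@6 MEM@7 WB@8
I4 mul r5 <- r4,r2: IF@5 ID@6 stall=0 (-) EX@7 MEM@8 WB@9
I5 ld r3 <- r5: IF@6 ID@7 stall=2 (RAW on I4.r5 (WB@9)) EX@10 MEM@11 WB@12

Answer: 5 6 7 8 9 12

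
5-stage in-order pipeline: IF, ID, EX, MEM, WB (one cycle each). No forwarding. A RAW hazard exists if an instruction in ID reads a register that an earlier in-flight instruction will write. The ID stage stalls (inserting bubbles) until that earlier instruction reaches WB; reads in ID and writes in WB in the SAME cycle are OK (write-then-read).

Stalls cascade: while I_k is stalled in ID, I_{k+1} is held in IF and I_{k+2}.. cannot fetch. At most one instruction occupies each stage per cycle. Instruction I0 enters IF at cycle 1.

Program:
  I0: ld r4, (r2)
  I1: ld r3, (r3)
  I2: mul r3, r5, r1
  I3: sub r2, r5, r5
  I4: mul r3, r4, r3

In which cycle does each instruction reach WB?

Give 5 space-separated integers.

I0 ld r4 <- r2: IF@1 ID@2 stall=0 (-) EX@3 MEM@4 WB@5
I1 ld r3 <- r3: IF@2 ID@3 stall=0 (-) EX@4 MEM@5 WB@6
I2 mul r3 <- r5,r1: IF@3 ID@4 stall=0 (-) EX@5 MEM@6 WB@7
I3 sub r2 <- r5,r5: IF@4 ID@5 stall=0 (-) EX@6 MEM@7 WB@8
I4 mul r3 <- r4,r3: IF@5 ID@6 stall=1 (RAW on I2.r3 (WB@7)) EX@8 MEM@9 WB@10

Answer: 5 6 7 8 10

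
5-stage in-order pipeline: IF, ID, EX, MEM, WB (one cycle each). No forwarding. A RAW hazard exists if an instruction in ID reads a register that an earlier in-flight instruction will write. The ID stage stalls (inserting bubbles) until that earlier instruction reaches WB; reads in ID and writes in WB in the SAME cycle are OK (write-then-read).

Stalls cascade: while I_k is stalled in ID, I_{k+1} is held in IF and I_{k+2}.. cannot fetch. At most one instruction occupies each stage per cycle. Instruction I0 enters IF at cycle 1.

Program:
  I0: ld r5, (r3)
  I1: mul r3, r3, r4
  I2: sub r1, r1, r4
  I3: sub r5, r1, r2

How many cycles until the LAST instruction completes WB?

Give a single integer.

I0 ld r5 <- r3: IF@1 ID@2 stall=0 (-) EX@3 MEM@4 WB@5
I1 mul r3 <- r3,r4: IF@2 ID@3 stall=0 (-) EX@4 MEM@5 WB@6
I2 sub r1 <- r1,r4: IF@3 ID@4 stall=0 (-) EX@5 MEM@6 WB@7
I3 sub r5 <- r1,r2: IF@4 ID@5 stall=2 (RAW on I2.r1 (WB@7)) EX@8 MEM@9 WB@10

Answer: 10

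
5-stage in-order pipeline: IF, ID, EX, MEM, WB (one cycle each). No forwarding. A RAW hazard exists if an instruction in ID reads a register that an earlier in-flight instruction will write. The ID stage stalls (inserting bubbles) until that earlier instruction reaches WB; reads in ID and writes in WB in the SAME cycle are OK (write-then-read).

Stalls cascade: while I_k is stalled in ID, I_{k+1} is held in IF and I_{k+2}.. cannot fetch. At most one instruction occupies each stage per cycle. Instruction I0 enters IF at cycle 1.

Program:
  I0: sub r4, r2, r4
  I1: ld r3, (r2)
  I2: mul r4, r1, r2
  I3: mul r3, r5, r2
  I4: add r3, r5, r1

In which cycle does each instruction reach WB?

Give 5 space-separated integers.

I0 sub r4 <- r2,r4: IF@1 ID@2 stall=0 (-) EX@3 MEM@4 WB@5
I1 ld r3 <- r2: IF@2 ID@3 stall=0 (-) EX@4 MEM@5 WB@6
I2 mul r4 <- r1,r2: IF@3 ID@4 stall=0 (-) EX@5 MEM@6 WB@7
I3 mul r3 <- r5,r2: IF@4 ID@5 stall=0 (-) EX@6 MEM@7 WB@8
I4 add r3 <- r5,r1: IF@5 ID@6 stall=0 (-) EX@7 MEM@8 WB@9

Answer: 5 6 7 8 9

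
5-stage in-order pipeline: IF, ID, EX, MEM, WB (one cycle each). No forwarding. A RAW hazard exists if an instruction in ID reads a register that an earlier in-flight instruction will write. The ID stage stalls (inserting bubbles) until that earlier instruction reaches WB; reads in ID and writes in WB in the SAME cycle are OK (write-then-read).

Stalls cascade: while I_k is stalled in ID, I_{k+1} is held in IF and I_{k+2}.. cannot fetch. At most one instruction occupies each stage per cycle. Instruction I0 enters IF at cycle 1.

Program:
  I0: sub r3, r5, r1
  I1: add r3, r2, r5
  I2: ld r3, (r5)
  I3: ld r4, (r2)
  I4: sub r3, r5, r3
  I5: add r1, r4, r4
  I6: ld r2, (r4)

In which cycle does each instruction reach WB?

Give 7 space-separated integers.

I0 sub r3 <- r5,r1: IF@1 ID@2 stall=0 (-) EX@3 MEM@4 WB@5
I1 add r3 <- r2,r5: IF@2 ID@3 stall=0 (-) EX@4 MEM@5 WB@6
I2 ld r3 <- r5: IF@3 ID@4 stall=0 (-) EX@5 MEM@6 WB@7
I3 ld r4 <- r2: IF@4 ID@5 stall=0 (-) EX@6 MEM@7 WB@8
I4 sub r3 <- r5,r3: IF@5 ID@6 stall=1 (RAW on I2.r3 (WB@7)) EX@8 MEM@9 WB@10
I5 add r1 <- r4,r4: IF@6 ID@8 stall=0 (-) EX@9 MEM@10 WB@11
I6 ld r2 <- r4: IF@8 ID@9 stall=0 (-) EX@10 MEM@11 WB@12

Answer: 5 6 7 8 10 11 12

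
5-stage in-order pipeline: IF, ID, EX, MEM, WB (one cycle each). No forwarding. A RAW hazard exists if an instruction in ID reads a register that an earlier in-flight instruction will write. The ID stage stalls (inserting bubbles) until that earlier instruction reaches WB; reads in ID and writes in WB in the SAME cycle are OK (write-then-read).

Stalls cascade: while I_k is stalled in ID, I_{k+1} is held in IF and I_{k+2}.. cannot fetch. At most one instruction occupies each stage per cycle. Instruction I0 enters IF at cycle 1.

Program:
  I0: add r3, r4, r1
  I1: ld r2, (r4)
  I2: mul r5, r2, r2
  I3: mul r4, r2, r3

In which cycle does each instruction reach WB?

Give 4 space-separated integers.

I0 add r3 <- r4,r1: IF@1 ID@2 stall=0 (-) EX@3 MEM@4 WB@5
I1 ld r2 <- r4: IF@2 ID@3 stall=0 (-) EX@4 MEM@5 WB@6
I2 mul r5 <- r2,r2: IF@3 ID@4 stall=2 (RAW on I1.r2 (WB@6)) EX@7 MEM@8 WB@9
I3 mul r4 <- r2,r3: IF@4 ID@7 stall=0 (-) EX@8 MEM@9 WB@10

Answer: 5 6 9 10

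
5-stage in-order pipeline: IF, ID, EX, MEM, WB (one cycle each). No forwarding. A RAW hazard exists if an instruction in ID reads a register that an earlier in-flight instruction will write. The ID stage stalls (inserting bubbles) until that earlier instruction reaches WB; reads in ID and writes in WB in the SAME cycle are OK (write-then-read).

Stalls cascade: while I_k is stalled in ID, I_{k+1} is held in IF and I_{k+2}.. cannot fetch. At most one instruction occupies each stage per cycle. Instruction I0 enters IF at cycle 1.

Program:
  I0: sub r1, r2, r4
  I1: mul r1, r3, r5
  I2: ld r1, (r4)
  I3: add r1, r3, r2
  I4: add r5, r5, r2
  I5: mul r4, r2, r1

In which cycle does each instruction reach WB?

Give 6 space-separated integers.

I0 sub r1 <- r2,r4: IF@1 ID@2 stall=0 (-) EX@3 MEM@4 WB@5
I1 mul r1 <- r3,r5: IF@2 ID@3 stall=0 (-) EX@4 MEM@5 WB@6
I2 ld r1 <- r4: IF@3 ID@4 stall=0 (-) EX@5 MEM@6 WB@7
I3 add r1 <- r3,r2: IF@4 ID@5 stall=0 (-) EX@6 MEM@7 WB@8
I4 add r5 <- r5,r2: IF@5 ID@6 stall=0 (-) EX@7 MEM@8 WB@9
I5 mul r4 <- r2,r1: IF@6 ID@7 stall=1 (RAW on I3.r1 (WB@8)) EX@9 MEM@10 WB@11

Answer: 5 6 7 8 9 11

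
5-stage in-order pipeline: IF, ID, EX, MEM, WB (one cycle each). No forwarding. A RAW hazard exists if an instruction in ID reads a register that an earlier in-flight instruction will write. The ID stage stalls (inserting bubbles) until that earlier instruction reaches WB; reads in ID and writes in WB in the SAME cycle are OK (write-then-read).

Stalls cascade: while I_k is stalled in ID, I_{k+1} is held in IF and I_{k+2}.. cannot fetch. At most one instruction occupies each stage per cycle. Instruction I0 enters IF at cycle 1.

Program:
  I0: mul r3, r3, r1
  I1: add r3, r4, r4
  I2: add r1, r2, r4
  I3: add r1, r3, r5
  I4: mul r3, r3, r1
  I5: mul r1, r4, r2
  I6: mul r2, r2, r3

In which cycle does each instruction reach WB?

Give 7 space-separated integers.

I0 mul r3 <- r3,r1: IF@1 ID@2 stall=0 (-) EX@3 MEM@4 WB@5
I1 add r3 <- r4,r4: IF@2 ID@3 stall=0 (-) EX@4 MEM@5 WB@6
I2 add r1 <- r2,r4: IF@3 ID@4 stall=0 (-) EX@5 MEM@6 WB@7
I3 add r1 <- r3,r5: IF@4 ID@5 stall=1 (RAW on I1.r3 (WB@6)) EX@7 MEM@8 WB@9
I4 mul r3 <- r3,r1: IF@5 ID@7 stall=2 (RAW on I3.r1 (WB@9)) EX@10 MEM@11 WB@12
I5 mul r1 <- r4,r2: IF@7 ID@10 stall=0 (-) EX@11 MEM@12 WB@13
I6 mul r2 <- r2,r3: IF@10 ID@11 stall=1 (RAW on I4.r3 (WB@12)) EX@13 MEM@14 WB@15

Answer: 5 6 7 9 12 13 15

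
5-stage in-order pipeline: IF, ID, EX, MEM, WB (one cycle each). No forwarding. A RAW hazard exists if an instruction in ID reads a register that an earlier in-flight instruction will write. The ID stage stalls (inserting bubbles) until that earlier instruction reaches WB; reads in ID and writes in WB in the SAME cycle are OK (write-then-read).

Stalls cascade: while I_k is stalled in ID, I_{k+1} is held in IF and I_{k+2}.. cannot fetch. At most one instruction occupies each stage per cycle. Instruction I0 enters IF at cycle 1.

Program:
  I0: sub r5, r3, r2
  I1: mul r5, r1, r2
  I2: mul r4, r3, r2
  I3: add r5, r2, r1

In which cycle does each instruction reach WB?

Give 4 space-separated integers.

Answer: 5 6 7 8

Derivation:
I0 sub r5 <- r3,r2: IF@1 ID@2 stall=0 (-) EX@3 MEM@4 WB@5
I1 mul r5 <- r1,r2: IF@2 ID@3 stall=0 (-) EX@4 MEM@5 WB@6
I2 mul r4 <- r3,r2: IF@3 ID@4 stall=0 (-) EX@5 MEM@6 WB@7
I3 add r5 <- r2,r1: IF@4 ID@5 stall=0 (-) EX@6 MEM@7 WB@8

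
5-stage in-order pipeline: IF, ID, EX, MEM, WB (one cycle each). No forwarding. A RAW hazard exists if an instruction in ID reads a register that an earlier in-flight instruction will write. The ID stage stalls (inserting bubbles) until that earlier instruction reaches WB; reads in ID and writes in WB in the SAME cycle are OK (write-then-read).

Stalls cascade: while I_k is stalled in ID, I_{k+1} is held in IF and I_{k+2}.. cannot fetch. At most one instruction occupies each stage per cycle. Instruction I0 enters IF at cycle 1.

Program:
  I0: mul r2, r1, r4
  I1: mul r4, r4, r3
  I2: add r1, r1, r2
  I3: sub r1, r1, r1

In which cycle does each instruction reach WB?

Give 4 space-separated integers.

I0 mul r2 <- r1,r4: IF@1 ID@2 stall=0 (-) EX@3 MEM@4 WB@5
I1 mul r4 <- r4,r3: IF@2 ID@3 stall=0 (-) EX@4 MEM@5 WB@6
I2 add r1 <- r1,r2: IF@3 ID@4 stall=1 (RAW on I0.r2 (WB@5)) EX@6 MEM@7 WB@8
I3 sub r1 <- r1,r1: IF@4 ID@6 stall=2 (RAW on I2.r1 (WB@8)) EX@9 MEM@10 WB@11

Answer: 5 6 8 11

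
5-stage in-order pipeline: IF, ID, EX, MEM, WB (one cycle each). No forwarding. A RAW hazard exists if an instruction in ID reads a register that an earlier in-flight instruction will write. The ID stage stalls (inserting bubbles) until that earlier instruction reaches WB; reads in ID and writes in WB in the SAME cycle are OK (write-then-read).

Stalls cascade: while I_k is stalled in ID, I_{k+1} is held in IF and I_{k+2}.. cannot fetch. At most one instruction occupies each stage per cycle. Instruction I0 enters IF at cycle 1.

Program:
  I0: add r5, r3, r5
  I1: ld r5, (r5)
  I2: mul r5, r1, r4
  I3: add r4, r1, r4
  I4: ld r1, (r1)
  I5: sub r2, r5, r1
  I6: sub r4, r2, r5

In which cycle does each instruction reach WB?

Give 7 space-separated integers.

I0 add r5 <- r3,r5: IF@1 ID@2 stall=0 (-) EX@3 MEM@4 WB@5
I1 ld r5 <- r5: IF@2 ID@3 stall=2 (RAW on I0.r5 (WB@5)) EX@6 MEM@7 WB@8
I2 mul r5 <- r1,r4: IF@3 ID@6 stall=0 (-) EX@7 MEM@8 WB@9
I3 add r4 <- r1,r4: IF@6 ID@7 stall=0 (-) EX@8 MEM@9 WB@10
I4 ld r1 <- r1: IF@7 ID@8 stall=0 (-) EX@9 MEM@10 WB@11
I5 sub r2 <- r5,r1: IF@8 ID@9 stall=2 (RAW on I4.r1 (WB@11)) EX@12 MEM@13 WB@14
I6 sub r4 <- r2,r5: IF@9 ID@12 stall=2 (RAW on I5.r2 (WB@14)) EX@15 MEM@16 WB@17

Answer: 5 8 9 10 11 14 17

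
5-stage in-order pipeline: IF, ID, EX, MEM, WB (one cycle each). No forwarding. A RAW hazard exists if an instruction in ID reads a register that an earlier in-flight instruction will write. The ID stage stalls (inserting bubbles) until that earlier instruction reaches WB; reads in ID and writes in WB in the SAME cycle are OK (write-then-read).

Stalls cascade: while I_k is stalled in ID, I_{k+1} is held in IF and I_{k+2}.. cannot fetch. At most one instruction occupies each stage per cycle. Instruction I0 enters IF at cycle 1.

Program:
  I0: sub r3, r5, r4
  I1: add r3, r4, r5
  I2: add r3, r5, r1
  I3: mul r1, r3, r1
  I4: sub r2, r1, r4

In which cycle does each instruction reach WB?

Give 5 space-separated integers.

Answer: 5 6 7 10 13

Derivation:
I0 sub r3 <- r5,r4: IF@1 ID@2 stall=0 (-) EX@3 MEM@4 WB@5
I1 add r3 <- r4,r5: IF@2 ID@3 stall=0 (-) EX@4 MEM@5 WB@6
I2 add r3 <- r5,r1: IF@3 ID@4 stall=0 (-) EX@5 MEM@6 WB@7
I3 mul r1 <- r3,r1: IF@4 ID@5 stall=2 (RAW on I2.r3 (WB@7)) EX@8 MEM@9 WB@10
I4 sub r2 <- r1,r4: IF@5 ID@8 stall=2 (RAW on I3.r1 (WB@10)) EX@11 MEM@12 WB@13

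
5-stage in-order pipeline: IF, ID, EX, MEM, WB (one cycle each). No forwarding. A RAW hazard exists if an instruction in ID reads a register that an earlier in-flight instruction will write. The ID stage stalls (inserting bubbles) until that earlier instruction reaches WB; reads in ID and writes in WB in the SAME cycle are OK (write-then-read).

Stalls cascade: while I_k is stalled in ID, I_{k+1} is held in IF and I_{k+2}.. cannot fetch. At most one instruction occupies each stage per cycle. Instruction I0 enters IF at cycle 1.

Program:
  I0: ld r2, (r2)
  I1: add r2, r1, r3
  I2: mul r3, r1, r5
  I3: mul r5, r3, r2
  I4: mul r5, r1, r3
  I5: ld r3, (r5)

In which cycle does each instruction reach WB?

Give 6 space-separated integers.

I0 ld r2 <- r2: IF@1 ID@2 stall=0 (-) EX@3 MEM@4 WB@5
I1 add r2 <- r1,r3: IF@2 ID@3 stall=0 (-) EX@4 MEM@5 WB@6
I2 mul r3 <- r1,r5: IF@3 ID@4 stall=0 (-) EX@5 MEM@6 WB@7
I3 mul r5 <- r3,r2: IF@4 ID@5 stall=2 (RAW on I2.r3 (WB@7)) EX@8 MEM@9 WB@10
I4 mul r5 <- r1,r3: IF@5 ID@8 stall=0 (-) EX@9 MEM@10 WB@11
I5 ld r3 <- r5: IF@8 ID@9 stall=2 (RAW on I4.r5 (WB@11)) EX@12 MEM@13 WB@14

Answer: 5 6 7 10 11 14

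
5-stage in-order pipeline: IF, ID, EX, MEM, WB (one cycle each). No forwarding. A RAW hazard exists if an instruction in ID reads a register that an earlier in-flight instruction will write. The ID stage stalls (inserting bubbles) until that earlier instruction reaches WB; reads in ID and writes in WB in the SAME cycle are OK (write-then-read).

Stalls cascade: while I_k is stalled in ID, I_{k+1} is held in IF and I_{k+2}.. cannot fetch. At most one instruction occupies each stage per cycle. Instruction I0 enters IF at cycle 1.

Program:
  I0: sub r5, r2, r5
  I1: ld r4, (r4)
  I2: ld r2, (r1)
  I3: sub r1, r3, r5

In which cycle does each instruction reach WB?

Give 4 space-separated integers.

Answer: 5 6 7 8

Derivation:
I0 sub r5 <- r2,r5: IF@1 ID@2 stall=0 (-) EX@3 MEM@4 WB@5
I1 ld r4 <- r4: IF@2 ID@3 stall=0 (-) EX@4 MEM@5 WB@6
I2 ld r2 <- r1: IF@3 ID@4 stall=0 (-) EX@5 MEM@6 WB@7
I3 sub r1 <- r3,r5: IF@4 ID@5 stall=0 (-) EX@6 MEM@7 WB@8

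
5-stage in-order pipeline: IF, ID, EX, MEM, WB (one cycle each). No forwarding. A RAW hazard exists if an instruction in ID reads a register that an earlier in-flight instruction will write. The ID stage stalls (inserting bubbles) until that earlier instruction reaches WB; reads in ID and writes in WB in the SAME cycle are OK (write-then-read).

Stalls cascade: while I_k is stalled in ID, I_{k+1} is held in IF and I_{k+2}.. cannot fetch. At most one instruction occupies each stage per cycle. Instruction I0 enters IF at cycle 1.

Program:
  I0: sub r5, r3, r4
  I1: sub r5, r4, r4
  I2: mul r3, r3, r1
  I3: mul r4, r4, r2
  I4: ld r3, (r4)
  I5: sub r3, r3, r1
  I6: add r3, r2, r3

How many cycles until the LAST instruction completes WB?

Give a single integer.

Answer: 17

Derivation:
I0 sub r5 <- r3,r4: IF@1 ID@2 stall=0 (-) EX@3 MEM@4 WB@5
I1 sub r5 <- r4,r4: IF@2 ID@3 stall=0 (-) EX@4 MEM@5 WB@6
I2 mul r3 <- r3,r1: IF@3 ID@4 stall=0 (-) EX@5 MEM@6 WB@7
I3 mul r4 <- r4,r2: IF@4 ID@5 stall=0 (-) EX@6 MEM@7 WB@8
I4 ld r3 <- r4: IF@5 ID@6 stall=2 (RAW on I3.r4 (WB@8)) EX@9 MEM@10 WB@11
I5 sub r3 <- r3,r1: IF@6 ID@9 stall=2 (RAW on I4.r3 (WB@11)) EX@12 MEM@13 WB@14
I6 add r3 <- r2,r3: IF@9 ID@12 stall=2 (RAW on I5.r3 (WB@14)) EX@15 MEM@16 WB@17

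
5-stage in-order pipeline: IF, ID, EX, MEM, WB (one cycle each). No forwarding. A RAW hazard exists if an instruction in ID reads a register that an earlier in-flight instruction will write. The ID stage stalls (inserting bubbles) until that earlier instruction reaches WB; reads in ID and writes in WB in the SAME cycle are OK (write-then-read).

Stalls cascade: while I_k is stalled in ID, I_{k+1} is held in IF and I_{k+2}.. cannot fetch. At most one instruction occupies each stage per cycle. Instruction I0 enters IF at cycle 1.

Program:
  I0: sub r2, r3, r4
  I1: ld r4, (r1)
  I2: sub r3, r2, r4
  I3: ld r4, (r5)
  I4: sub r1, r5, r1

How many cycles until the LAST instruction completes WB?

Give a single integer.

Answer: 11

Derivation:
I0 sub r2 <- r3,r4: IF@1 ID@2 stall=0 (-) EX@3 MEM@4 WB@5
I1 ld r4 <- r1: IF@2 ID@3 stall=0 (-) EX@4 MEM@5 WB@6
I2 sub r3 <- r2,r4: IF@3 ID@4 stall=2 (RAW on I1.r4 (WB@6)) EX@7 MEM@8 WB@9
I3 ld r4 <- r5: IF@4 ID@7 stall=0 (-) EX@8 MEM@9 WB@10
I4 sub r1 <- r5,r1: IF@7 ID@8 stall=0 (-) EX@9 MEM@10 WB@11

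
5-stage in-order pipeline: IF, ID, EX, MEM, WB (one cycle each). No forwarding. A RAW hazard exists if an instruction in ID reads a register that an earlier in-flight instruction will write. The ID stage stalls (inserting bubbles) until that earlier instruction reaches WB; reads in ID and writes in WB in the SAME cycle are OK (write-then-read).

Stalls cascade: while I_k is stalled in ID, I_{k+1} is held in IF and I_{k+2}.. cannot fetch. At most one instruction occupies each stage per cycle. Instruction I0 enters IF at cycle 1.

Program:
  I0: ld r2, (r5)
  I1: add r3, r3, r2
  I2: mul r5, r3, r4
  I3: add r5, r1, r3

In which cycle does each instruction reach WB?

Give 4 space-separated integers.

I0 ld r2 <- r5: IF@1 ID@2 stall=0 (-) EX@3 MEM@4 WB@5
I1 add r3 <- r3,r2: IF@2 ID@3 stall=2 (RAW on I0.r2 (WB@5)) EX@6 MEM@7 WB@8
I2 mul r5 <- r3,r4: IF@3 ID@6 stall=2 (RAW on I1.r3 (WB@8)) EX@9 MEM@10 WB@11
I3 add r5 <- r1,r3: IF@6 ID@9 stall=0 (-) EX@10 MEM@11 WB@12

Answer: 5 8 11 12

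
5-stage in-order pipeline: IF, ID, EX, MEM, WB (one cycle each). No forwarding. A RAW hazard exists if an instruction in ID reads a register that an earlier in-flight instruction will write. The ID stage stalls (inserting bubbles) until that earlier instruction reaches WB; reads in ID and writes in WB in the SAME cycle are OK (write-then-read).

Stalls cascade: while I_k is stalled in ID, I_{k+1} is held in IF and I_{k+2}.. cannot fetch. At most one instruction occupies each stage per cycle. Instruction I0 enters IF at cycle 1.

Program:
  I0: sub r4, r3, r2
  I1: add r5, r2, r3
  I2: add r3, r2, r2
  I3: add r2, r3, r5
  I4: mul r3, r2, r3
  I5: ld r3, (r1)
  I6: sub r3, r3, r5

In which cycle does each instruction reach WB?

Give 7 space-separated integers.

I0 sub r4 <- r3,r2: IF@1 ID@2 stall=0 (-) EX@3 MEM@4 WB@5
I1 add r5 <- r2,r3: IF@2 ID@3 stall=0 (-) EX@4 MEM@5 WB@6
I2 add r3 <- r2,r2: IF@3 ID@4 stall=0 (-) EX@5 MEM@6 WB@7
I3 add r2 <- r3,r5: IF@4 ID@5 stall=2 (RAW on I2.r3 (WB@7)) EX@8 MEM@9 WB@10
I4 mul r3 <- r2,r3: IF@5 ID@8 stall=2 (RAW on I3.r2 (WB@10)) EX@11 MEM@12 WB@13
I5 ld r3 <- r1: IF@8 ID@11 stall=0 (-) EX@12 MEM@13 WB@14
I6 sub r3 <- r3,r5: IF@11 ID@12 stall=2 (RAW on I5.r3 (WB@14)) EX@15 MEM@16 WB@17

Answer: 5 6 7 10 13 14 17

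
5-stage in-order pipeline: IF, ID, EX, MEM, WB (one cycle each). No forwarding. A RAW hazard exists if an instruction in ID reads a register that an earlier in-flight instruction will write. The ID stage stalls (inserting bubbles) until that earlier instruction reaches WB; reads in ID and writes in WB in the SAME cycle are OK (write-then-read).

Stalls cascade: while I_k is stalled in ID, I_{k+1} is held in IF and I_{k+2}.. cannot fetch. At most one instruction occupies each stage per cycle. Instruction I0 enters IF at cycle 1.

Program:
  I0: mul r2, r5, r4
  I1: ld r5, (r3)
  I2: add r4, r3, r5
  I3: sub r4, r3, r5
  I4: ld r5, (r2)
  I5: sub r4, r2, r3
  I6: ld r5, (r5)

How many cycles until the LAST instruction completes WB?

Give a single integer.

Answer: 14

Derivation:
I0 mul r2 <- r5,r4: IF@1 ID@2 stall=0 (-) EX@3 MEM@4 WB@5
I1 ld r5 <- r3: IF@2 ID@3 stall=0 (-) EX@4 MEM@5 WB@6
I2 add r4 <- r3,r5: IF@3 ID@4 stall=2 (RAW on I1.r5 (WB@6)) EX@7 MEM@8 WB@9
I3 sub r4 <- r3,r5: IF@4 ID@7 stall=0 (-) EX@8 MEM@9 WB@10
I4 ld r5 <- r2: IF@7 ID@8 stall=0 (-) EX@9 MEM@10 WB@11
I5 sub r4 <- r2,r3: IF@8 ID@9 stall=0 (-) EX@10 MEM@11 WB@12
I6 ld r5 <- r5: IF@9 ID@10 stall=1 (RAW on I4.r5 (WB@11)) EX@12 MEM@13 WB@14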